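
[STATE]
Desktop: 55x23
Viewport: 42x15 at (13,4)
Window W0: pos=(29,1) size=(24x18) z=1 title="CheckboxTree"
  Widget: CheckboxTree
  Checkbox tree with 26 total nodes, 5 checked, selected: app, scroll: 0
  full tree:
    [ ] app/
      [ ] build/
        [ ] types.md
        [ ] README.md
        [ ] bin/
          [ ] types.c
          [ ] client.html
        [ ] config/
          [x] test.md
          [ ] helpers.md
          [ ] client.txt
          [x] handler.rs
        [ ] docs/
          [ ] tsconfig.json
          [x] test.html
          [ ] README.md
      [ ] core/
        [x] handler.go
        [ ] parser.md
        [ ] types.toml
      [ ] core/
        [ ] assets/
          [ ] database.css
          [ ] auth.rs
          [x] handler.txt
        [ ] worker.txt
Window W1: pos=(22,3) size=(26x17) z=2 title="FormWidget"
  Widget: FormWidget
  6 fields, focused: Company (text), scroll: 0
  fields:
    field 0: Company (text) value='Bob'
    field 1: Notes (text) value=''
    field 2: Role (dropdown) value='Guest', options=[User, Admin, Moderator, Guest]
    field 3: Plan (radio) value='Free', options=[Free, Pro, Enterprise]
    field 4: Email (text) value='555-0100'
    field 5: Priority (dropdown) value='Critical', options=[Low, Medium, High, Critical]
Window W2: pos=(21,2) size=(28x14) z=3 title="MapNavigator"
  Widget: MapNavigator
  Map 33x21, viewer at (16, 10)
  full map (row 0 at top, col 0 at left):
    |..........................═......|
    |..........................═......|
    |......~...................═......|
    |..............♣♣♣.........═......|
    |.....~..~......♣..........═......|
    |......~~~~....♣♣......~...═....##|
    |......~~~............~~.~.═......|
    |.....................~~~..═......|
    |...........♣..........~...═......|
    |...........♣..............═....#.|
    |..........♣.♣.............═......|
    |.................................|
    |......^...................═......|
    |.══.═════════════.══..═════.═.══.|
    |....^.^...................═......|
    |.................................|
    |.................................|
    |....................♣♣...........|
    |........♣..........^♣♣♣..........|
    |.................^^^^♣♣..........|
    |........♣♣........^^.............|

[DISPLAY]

        ┠──────────────────────────┨   ┃  
        ┃...~~~~....♣♣......~...═..┃   ┃  
        ┃...~~~............~~.~.═..┃   ┃  
        ┃..................~~~..═..┃   ┃  
        ┃........♣..........~...═..┃   ┃  
        ┃........♣..............═..┃   ┃  
        ┃.......♣.♣...@.........═..┃tml┃  
        ┃..........................┃   ┃  
        ┃...^...................═..┃   ┃  
        ┃.═════════════.══..═════.═┃md ┃  
        ┃.^.^...................═..┃xt ┃  
        ┗━━━━━━━━━━━━━━━━━━━━━━━━━━┛rs ┃  
         ┃                        ┃    ┃  
         ┃                        ┃g.js┃  
         ┃                        ┃━━━━┛  


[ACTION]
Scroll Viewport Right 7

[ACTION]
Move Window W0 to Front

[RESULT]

        ┠───────┃>[-] app/             ┃  
        ┃...~~~~┃   [-] build/         ┃  
        ┃...~~~.┃     [ ] types.md     ┃  
        ┃.......┃     [ ] README.md    ┃  
        ┃.......┃     [ ] bin/         ┃  
        ┃.......┃       [ ] types.c    ┃  
        ┃.......┃       [ ] client.html┃  
        ┃.......┃     [-] config/      ┃  
        ┃...^...┃       [x] test.md    ┃  
        ┃.══════┃       [ ] helpers.md ┃  
        ┃.^.^...┃       [ ] client.txt ┃  
        ┗━━━━━━━┃       [x] handler.rs ┃  
         ┃      ┃     [-] docs/        ┃  
         ┃      ┃       [ ] tsconfig.js┃  
         ┃      ┗━━━━━━━━━━━━━━━━━━━━━━┛  


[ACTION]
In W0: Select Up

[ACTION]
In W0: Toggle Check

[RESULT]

        ┠───────┃>[x] app/             ┃  
        ┃...~~~~┃   [x] build/         ┃  
        ┃...~~~.┃     [x] types.md     ┃  
        ┃.......┃     [x] README.md    ┃  
        ┃.......┃     [x] bin/         ┃  
        ┃.......┃       [x] types.c    ┃  
        ┃.......┃       [x] client.html┃  
        ┃.......┃     [x] config/      ┃  
        ┃...^...┃       [x] test.md    ┃  
        ┃.══════┃       [x] helpers.md ┃  
        ┃.^.^...┃       [x] client.txt ┃  
        ┗━━━━━━━┃       [x] handler.rs ┃  
         ┃      ┃     [x] docs/        ┃  
         ┃      ┃       [x] tsconfig.js┃  
         ┃      ┗━━━━━━━━━━━━━━━━━━━━━━┛  


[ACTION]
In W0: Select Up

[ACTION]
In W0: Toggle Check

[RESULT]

        ┠───────┃>[ ] app/             ┃  
        ┃...~~~~┃   [ ] build/         ┃  
        ┃...~~~.┃     [ ] types.md     ┃  
        ┃.......┃     [ ] README.md    ┃  
        ┃.......┃     [ ] bin/         ┃  
        ┃.......┃       [ ] types.c    ┃  
        ┃.......┃       [ ] client.html┃  
        ┃.......┃     [ ] config/      ┃  
        ┃...^...┃       [ ] test.md    ┃  
        ┃.══════┃       [ ] helpers.md ┃  
        ┃.^.^...┃       [ ] client.txt ┃  
        ┗━━━━━━━┃       [ ] handler.rs ┃  
         ┃      ┃     [ ] docs/        ┃  
         ┃      ┃       [ ] tsconfig.js┃  
         ┃      ┗━━━━━━━━━━━━━━━━━━━━━━┛  


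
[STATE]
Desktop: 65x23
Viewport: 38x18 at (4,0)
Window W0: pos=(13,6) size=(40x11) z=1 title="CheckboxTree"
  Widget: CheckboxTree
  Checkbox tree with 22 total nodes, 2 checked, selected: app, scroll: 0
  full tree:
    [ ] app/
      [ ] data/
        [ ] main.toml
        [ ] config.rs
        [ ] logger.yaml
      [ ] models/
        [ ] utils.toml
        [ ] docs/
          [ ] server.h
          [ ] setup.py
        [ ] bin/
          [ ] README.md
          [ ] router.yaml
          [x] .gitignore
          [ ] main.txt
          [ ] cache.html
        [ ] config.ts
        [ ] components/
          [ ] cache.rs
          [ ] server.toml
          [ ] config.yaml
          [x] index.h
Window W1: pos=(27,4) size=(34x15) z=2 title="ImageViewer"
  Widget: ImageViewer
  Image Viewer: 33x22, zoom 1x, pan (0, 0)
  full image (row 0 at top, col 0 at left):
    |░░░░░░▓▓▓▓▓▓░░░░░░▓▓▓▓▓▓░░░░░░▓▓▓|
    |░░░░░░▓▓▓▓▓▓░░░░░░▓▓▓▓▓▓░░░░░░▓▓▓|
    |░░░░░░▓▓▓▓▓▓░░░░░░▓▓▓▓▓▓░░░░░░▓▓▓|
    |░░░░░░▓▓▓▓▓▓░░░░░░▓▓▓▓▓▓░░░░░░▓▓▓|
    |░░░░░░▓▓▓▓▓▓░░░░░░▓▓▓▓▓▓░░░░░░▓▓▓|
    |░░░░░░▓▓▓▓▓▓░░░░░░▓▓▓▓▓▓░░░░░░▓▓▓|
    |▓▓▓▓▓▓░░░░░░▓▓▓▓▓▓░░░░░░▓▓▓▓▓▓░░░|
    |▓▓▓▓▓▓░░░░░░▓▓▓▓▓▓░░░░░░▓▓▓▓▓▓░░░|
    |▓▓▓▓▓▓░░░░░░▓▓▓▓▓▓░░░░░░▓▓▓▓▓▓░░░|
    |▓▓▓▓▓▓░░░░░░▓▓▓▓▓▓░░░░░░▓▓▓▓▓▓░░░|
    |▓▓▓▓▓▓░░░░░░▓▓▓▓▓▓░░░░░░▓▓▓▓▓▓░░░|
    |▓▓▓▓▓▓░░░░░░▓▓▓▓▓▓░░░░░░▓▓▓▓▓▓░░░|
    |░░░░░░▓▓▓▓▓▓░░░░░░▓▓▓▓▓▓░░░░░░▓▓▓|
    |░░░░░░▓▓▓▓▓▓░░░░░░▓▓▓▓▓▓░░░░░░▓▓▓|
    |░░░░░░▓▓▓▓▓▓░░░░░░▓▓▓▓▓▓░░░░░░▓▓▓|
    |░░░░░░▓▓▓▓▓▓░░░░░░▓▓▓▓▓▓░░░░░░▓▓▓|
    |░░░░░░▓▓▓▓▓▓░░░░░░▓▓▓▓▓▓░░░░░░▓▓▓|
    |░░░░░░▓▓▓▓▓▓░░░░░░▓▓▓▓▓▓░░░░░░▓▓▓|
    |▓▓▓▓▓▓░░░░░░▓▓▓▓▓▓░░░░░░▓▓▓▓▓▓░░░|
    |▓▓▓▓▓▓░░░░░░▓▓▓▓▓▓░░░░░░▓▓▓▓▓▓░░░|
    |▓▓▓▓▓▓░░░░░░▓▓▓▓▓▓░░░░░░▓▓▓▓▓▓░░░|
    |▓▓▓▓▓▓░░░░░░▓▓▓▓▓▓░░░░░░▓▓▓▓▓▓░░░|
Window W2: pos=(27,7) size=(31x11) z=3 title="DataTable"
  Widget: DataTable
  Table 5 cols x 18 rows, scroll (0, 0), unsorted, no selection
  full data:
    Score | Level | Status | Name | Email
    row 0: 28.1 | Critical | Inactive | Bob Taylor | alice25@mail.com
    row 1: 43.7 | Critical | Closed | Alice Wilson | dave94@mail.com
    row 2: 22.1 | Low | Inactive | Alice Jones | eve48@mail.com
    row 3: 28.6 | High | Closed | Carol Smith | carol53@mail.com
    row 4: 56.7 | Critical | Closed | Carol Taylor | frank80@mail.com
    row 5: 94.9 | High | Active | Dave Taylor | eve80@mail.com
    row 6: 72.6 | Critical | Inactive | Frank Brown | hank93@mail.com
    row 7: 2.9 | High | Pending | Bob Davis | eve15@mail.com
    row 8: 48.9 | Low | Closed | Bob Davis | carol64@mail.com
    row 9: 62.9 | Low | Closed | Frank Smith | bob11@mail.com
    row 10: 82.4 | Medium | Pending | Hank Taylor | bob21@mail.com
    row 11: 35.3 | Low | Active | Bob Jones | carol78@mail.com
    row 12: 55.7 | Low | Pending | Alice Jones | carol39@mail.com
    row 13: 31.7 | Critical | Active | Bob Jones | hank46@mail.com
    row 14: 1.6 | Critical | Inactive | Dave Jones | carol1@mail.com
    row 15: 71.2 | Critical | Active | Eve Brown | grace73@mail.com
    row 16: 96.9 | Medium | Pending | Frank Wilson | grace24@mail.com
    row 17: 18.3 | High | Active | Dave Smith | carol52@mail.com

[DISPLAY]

                                      
                                      
                                      
                                      
                       ┏━━━━━━━━━━━━━━
                       ┃ ImageViewer  
         ┏━━━━━━━━━━━━━┠──────────────
         ┃ CheckboxTree┏━━━━━━━━━━━━━━
         ┠─────────────┃ DataTable    
         ┃>[-] app/    ┠──────────────
         ┃   [ ] data/ ┃Score│Level   
         ┃     [ ] main┃─────┼────────
         ┃     [ ] conf┃28.1 │Critical
         ┃     [ ] logg┃43.7 │Critical
         ┃   [-] models┃22.1 │Low     
         ┃     [ ] util┃28.6 │High    
         ┗━━━━━━━━━━━━━┃56.7 │Critical
                       ┗━━━━━━━━━━━━━━


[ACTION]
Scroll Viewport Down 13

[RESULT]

                       ┃ ImageViewer  
         ┏━━━━━━━━━━━━━┠──────────────
         ┃ CheckboxTree┏━━━━━━━━━━━━━━
         ┠─────────────┃ DataTable    
         ┃>[-] app/    ┠──────────────
         ┃   [ ] data/ ┃Score│Level   
         ┃     [ ] main┃─────┼────────
         ┃     [ ] conf┃28.1 │Critical
         ┃     [ ] logg┃43.7 │Critical
         ┃   [-] models┃22.1 │Low     
         ┃     [ ] util┃28.6 │High    
         ┗━━━━━━━━━━━━━┃56.7 │Critical
                       ┗━━━━━━━━━━━━━━
                       ┗━━━━━━━━━━━━━━
                                      
                                      
                                      
                                      


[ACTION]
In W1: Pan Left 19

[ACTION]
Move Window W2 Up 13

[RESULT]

                       ┃28.1 │Critical
         ┏━━━━━━━━━━━━━┃43.7 │Critical
         ┃ CheckboxTree┃22.1 │Low     
         ┠─────────────┃28.6 │High    
         ┃>[-] app/    ┃56.7 │Critical
         ┃   [ ] data/ ┗━━━━━━━━━━━━━━
         ┃     [ ] main┃░░░░░░▓▓▓▓▓▓░░
         ┃     [ ] conf┃░░░░░░▓▓▓▓▓▓░░
         ┃     [ ] logg┃▓▓▓▓▓▓░░░░░░▓▓
         ┃   [-] models┃▓▓▓▓▓▓░░░░░░▓▓
         ┃     [ ] util┃▓▓▓▓▓▓░░░░░░▓▓
         ┗━━━━━━━━━━━━━┃▓▓▓▓▓▓░░░░░░▓▓
                       ┃▓▓▓▓▓▓░░░░░░▓▓
                       ┗━━━━━━━━━━━━━━
                                      
                                      
                                      
                                      


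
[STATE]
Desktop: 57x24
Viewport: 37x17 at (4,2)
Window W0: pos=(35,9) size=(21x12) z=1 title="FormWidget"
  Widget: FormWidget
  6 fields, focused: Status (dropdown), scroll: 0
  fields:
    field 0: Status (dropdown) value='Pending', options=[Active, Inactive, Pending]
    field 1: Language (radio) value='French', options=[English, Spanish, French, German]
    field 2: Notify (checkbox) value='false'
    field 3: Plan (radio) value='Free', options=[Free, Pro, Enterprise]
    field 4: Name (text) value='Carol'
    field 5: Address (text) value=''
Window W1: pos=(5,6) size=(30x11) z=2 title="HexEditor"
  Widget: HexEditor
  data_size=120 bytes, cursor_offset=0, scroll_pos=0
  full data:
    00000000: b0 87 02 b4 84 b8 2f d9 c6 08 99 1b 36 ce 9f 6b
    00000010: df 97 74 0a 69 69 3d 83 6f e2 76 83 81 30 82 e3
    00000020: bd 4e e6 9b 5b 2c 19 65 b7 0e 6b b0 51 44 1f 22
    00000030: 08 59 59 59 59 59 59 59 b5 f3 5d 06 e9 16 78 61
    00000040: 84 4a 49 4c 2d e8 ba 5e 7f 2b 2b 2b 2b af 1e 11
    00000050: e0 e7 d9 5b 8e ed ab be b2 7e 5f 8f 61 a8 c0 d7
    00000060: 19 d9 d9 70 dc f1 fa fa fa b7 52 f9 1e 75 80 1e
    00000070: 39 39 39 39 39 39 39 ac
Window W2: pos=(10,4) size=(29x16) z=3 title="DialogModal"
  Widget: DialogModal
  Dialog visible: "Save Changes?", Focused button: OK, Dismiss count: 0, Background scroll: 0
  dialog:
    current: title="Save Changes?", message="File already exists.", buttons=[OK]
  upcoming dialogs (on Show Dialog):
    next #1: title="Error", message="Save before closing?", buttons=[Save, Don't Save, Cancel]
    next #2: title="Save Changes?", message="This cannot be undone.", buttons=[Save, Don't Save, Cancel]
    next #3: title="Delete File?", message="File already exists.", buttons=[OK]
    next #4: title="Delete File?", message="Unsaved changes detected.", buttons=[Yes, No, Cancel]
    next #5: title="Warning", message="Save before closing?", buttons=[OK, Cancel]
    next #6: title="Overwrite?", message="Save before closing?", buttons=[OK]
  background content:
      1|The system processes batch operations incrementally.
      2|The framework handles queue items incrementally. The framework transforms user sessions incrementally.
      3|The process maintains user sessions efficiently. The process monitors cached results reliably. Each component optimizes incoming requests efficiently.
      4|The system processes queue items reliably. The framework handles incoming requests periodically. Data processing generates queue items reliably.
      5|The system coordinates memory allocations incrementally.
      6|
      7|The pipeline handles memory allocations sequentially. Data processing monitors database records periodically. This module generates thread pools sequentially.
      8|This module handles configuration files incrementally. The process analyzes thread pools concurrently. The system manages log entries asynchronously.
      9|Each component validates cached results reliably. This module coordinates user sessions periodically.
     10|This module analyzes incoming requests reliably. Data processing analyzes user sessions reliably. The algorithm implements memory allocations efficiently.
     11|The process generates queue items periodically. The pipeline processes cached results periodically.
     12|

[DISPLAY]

                                     
                                     
      ┏━━━━━━━━━━━━━━━━━━━━━━━━━━━┓  
      ┃ DialogModal               ┃  
 ┏━━━━┠───────────────────────────┨  
 ┃ Hex┃The system processes batch ┃  
 ┠────┃The framework handles queue┃  
 ┃0000┃The process maintains user ┃━━
 ┃0000┃Th┌─────────────────────┐e ┃rm
 ┃0000┃Th│    Save Changes?    │mo┃──
 ┃0000┃  │ File already exists.│  ┃ta
 ┃0000┃Th│         [OK]        │ry┃an
 ┃0000┃Th└─────────────────────┘gu┃ot
 ┃0000┃Each component validates ca┃la
 ┗━━━━┃This module analyzes incomi┃am
      ┃The process generates queue┃dd
      ┃                           ┃  


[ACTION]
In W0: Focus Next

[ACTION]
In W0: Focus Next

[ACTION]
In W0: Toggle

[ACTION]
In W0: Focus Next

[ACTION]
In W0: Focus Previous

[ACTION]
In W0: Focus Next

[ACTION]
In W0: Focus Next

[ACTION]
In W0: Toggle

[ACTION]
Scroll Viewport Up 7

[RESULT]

                                     
                                     
                                     
                                     
      ┏━━━━━━━━━━━━━━━━━━━━━━━━━━━┓  
      ┃ DialogModal               ┃  
 ┏━━━━┠───────────────────────────┨  
 ┃ Hex┃The system processes batch ┃  
 ┠────┃The framework handles queue┃  
 ┃0000┃The process maintains user ┃━━
 ┃0000┃Th┌─────────────────────┐e ┃rm
 ┃0000┃Th│    Save Changes?    │mo┃──
 ┃0000┃  │ File already exists.│  ┃ta
 ┃0000┃Th│         [OK]        │ry┃an
 ┃0000┃Th└─────────────────────┘gu┃ot
 ┃0000┃Each component validates ca┃la
 ┗━━━━┃This module analyzes incomi┃am


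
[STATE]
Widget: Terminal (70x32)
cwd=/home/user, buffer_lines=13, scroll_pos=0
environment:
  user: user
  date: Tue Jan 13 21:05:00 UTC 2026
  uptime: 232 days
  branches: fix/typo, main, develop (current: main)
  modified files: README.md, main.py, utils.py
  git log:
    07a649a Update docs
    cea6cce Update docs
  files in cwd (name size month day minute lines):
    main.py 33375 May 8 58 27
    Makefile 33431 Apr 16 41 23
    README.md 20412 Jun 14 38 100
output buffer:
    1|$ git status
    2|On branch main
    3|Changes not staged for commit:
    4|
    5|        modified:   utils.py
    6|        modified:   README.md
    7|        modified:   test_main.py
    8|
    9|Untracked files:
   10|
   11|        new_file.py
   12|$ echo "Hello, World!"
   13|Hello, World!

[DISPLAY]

$ git status                                                          
On branch main                                                        
Changes not staged for commit:                                        
                                                                      
        modified:   utils.py                                          
        modified:   README.md                                         
        modified:   test_main.py                                      
                                                                      
Untracked files:                                                      
                                                                      
        new_file.py                                                   
$ echo "Hello, World!"                                                
Hello, World!                                                         
$ █                                                                   
                                                                      
                                                                      
                                                                      
                                                                      
                                                                      
                                                                      
                                                                      
                                                                      
                                                                      
                                                                      
                                                                      
                                                                      
                                                                      
                                                                      
                                                                      
                                                                      
                                                                      
                                                                      


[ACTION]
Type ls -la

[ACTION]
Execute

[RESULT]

$ git status                                                          
On branch main                                                        
Changes not staged for commit:                                        
                                                                      
        modified:   utils.py                                          
        modified:   README.md                                         
        modified:   test_main.py                                      
                                                                      
Untracked files:                                                      
                                                                      
        new_file.py                                                   
$ echo "Hello, World!"                                                
Hello, World!                                                         
$ ls -la                                                              
-rw-r--r--  1 user group    33375 May  8 10:58 main.py                
-rw-r--r--  1 user group    33431 Apr 16 10:41 Makefile               
-rw-r--r--  1 user group    20412 Jun 14 10:38 README.md              
$ █                                                                   
                                                                      
                                                                      
                                                                      
                                                                      
                                                                      
                                                                      
                                                                      
                                                                      
                                                                      
                                                                      
                                                                      
                                                                      
                                                                      
                                                                      


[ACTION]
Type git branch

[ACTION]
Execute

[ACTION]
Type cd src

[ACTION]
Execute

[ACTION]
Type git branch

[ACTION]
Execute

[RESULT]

$ git status                                                          
On branch main                                                        
Changes not staged for commit:                                        
                                                                      
        modified:   utils.py                                          
        modified:   README.md                                         
        modified:   test_main.py                                      
                                                                      
Untracked files:                                                      
                                                                      
        new_file.py                                                   
$ echo "Hello, World!"                                                
Hello, World!                                                         
$ ls -la                                                              
-rw-r--r--  1 user group    33375 May  8 10:58 main.py                
-rw-r--r--  1 user group    33431 Apr 16 10:41 Makefile               
-rw-r--r--  1 user group    20412 Jun 14 10:38 README.md              
$ git branch                                                          
  fix/typo                                                            
* main                                                                
  develop                                                             
$ cd src                                                              
                                                                      
$ git branch                                                          
  fix/typo                                                            
* main                                                                
  develop                                                             
$ █                                                                   
                                                                      
                                                                      
                                                                      
                                                                      


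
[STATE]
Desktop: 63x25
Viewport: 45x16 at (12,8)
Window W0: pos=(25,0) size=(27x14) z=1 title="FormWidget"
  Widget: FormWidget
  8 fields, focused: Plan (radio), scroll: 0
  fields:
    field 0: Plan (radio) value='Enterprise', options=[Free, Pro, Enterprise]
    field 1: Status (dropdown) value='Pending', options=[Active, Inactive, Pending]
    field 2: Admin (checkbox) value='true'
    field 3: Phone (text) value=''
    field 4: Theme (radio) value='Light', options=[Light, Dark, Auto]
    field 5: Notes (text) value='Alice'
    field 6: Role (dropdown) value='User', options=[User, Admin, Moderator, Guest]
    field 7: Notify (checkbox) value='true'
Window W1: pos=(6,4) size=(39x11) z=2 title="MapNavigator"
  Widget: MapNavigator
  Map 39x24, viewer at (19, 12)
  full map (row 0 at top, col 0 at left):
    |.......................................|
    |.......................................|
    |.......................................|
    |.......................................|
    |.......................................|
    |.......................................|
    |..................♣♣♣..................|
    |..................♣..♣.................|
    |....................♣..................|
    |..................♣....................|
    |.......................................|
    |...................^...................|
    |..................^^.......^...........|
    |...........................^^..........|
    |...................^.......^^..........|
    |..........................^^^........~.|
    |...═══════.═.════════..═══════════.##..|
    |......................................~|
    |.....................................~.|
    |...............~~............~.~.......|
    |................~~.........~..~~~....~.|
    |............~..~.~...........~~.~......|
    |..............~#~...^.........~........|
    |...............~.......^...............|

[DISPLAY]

................................┃e    ]┃     
.............^..................┃    ▼]┃     
............^@.......^..........┃      ┃     
.....................^^.........┃      ┃     
.............^.......^^.........┃      ┃     
....................^^^........~┃━━━━━━┛     
━━━━━━━━━━━━━━━━━━━━━━━━━━━━━━━━┛            
                                             
                                             
                                             
                                             
                                             
                                             
                                             
                                             
                                             


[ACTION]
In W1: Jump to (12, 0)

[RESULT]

                                ┃e    ]┃     
                                ┃    ▼]┃     
 ............@..................┃      ┃     
 ...............................┃      ┃     
 ...............................┃      ┃     
 ...............................┃━━━━━━┛     
━━━━━━━━━━━━━━━━━━━━━━━━━━━━━━━━┛            
                                             
                                             
                                             
                                             
                                             
                                             
                                             
                                             
                                             


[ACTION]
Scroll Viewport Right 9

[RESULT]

                          ┃e    ]┃           
                          ┃    ▼]┃           
.......@..................┃      ┃           
..........................┃      ┃           
..........................┃      ┃           
..........................┃━━━━━━┛           
━━━━━━━━━━━━━━━━━━━━━━━━━━┛                  
                                             
                                             
                                             
                                             
                                             
                                             
                                             
                                             
                                             


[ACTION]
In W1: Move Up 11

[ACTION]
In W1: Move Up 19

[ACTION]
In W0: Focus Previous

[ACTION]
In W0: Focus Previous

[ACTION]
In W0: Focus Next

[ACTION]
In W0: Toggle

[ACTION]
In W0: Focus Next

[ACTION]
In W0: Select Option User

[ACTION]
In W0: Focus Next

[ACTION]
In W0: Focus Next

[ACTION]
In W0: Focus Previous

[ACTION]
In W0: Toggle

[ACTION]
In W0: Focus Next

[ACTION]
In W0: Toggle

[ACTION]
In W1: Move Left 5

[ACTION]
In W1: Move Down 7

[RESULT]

..........................┃e    ]┃           
..................♣♣♣.....┃    ▼]┃           
.......@..........♣..♣....┃      ┃           
....................♣.....┃      ┃           
..................♣.......┃      ┃           
..........................┃━━━━━━┛           
━━━━━━━━━━━━━━━━━━━━━━━━━━┛                  
                                             
                                             
                                             
                                             
                                             
                                             
                                             
                                             
                                             


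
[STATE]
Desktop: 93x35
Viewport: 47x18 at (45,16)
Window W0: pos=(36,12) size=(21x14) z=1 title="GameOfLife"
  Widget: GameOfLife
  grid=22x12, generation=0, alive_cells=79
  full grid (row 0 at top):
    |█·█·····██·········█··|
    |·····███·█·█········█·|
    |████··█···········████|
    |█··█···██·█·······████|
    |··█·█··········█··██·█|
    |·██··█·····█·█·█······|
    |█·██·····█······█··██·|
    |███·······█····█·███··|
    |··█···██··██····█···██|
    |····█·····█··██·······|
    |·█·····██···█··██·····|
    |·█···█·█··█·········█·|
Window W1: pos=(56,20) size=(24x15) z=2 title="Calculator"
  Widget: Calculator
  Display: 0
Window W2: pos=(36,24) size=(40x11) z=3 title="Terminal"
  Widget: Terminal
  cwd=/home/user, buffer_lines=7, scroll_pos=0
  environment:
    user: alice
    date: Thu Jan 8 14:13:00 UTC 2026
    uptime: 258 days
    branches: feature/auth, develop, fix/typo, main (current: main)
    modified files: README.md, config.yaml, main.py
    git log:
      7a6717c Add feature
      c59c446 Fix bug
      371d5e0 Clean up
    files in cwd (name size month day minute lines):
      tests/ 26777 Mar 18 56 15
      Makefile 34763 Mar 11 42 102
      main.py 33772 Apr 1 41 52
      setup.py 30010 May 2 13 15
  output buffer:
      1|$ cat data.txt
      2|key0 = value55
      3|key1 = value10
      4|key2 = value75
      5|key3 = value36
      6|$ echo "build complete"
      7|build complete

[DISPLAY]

█·█········┃                                   
·········██┃                                   
·█·······██┃                                   
······█··██┃                                   
··█·█·█····┏━━━━━━━━━━━━━━━━━━━━━━┓            
█······█··█┃ Calculator           ┃            
·█····█·███┠──────────────────────┨            
·██····█···┃                     0┃            
━━━━━━━━━━━━━━━━━━━━━━━━━━━━━━┓   ┃            
l                             ┃   ┃            
──────────────────────────────┨   ┃            
ta.txt                        ┃   ┃            
alue55                        ┃   ┃            
alue10                        ┃   ┃            
alue75                        ┃   ┃            
alue36                        ┃   ┃            
build complete"               ┃   ┃            
mplete                        ┃   ┃            


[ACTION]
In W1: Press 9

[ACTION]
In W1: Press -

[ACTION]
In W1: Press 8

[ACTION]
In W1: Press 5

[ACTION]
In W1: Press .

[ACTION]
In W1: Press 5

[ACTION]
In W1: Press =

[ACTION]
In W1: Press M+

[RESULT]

█·█········┃                                   
·········██┃                                   
·█·······██┃                                   
······█··██┃                                   
··█·█·█····┏━━━━━━━━━━━━━━━━━━━━━━┓            
█······█··█┃ Calculator           ┃            
·█····█·███┠──────────────────────┨            
·██····█···┃                 -76.5┃            
━━━━━━━━━━━━━━━━━━━━━━━━━━━━━━┓   ┃            
l                             ┃   ┃            
──────────────────────────────┨   ┃            
ta.txt                        ┃   ┃            
alue55                        ┃   ┃            
alue10                        ┃   ┃            
alue75                        ┃   ┃            
alue36                        ┃   ┃            
build complete"               ┃   ┃            
mplete                        ┃   ┃            


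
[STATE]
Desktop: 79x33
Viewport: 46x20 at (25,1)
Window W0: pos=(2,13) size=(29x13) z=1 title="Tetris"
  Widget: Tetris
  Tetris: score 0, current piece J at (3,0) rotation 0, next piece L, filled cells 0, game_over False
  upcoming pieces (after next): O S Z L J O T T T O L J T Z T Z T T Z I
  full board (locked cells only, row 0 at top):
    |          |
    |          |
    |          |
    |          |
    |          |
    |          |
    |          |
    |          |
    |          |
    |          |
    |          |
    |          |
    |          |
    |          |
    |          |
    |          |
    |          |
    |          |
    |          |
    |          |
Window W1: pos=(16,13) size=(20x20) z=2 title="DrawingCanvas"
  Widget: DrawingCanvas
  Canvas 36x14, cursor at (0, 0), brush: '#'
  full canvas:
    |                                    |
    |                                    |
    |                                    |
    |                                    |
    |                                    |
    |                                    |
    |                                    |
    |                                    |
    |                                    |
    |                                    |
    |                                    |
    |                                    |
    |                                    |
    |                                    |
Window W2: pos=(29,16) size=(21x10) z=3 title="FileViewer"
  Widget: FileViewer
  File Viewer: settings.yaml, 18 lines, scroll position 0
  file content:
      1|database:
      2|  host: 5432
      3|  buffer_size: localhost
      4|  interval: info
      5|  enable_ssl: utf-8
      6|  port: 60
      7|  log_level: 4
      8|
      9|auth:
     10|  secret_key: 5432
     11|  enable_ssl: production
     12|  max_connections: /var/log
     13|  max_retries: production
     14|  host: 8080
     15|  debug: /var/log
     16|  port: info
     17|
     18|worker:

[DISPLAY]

                                              
                                              
                                              
                                              
                                              
                                              
                                              
                                              
                                              
                                              
                                              
                                              
━━━━━━━━━━┓                                   
Canvas    ┃                                   
──────────┨                                   
    ┏━━━━━━━━━━━━━━━━━━━┓                     
    ┃ FileViewer        ┃                     
    ┠───────────────────┨                     
    ┃database:         ▲┃                     
    ┃  host: 5432      █┃                     


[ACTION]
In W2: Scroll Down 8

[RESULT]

                                              
                                              
                                              
                                              
                                              
                                              
                                              
                                              
                                              
                                              
                                              
                                              
━━━━━━━━━━┓                                   
Canvas    ┃                                   
──────────┨                                   
    ┏━━━━━━━━━━━━━━━━━━━┓                     
    ┃ FileViewer        ┃                     
    ┠───────────────────┨                     
    ┃auth:             ▲┃                     
    ┃  secret_key: 5432░┃                     


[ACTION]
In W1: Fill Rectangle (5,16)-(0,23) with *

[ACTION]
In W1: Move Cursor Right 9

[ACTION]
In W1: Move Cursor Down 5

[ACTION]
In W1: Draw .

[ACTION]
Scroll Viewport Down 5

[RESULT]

                                              
                                              
                                              
                                              
                                              
                                              
                                              
━━━━━━━━━━┓                                   
Canvas    ┃                                   
──────────┨                                   
    ┏━━━━━━━━━━━━━━━━━━━┓                     
    ┃ FileViewer        ┃                     
    ┠───────────────────┨                     
    ┃auth:             ▲┃                     
    ┃  secret_key: 5432░┃                     
 .  ┃  enable_ssl: prod░┃                     
    ┃  max_connections:█┃                     
    ┃  max_retries: pro░┃                     
    ┃  host: 8080      ▼┃                     
    ┗━━━━━━━━━━━━━━━━━━━┛                     
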